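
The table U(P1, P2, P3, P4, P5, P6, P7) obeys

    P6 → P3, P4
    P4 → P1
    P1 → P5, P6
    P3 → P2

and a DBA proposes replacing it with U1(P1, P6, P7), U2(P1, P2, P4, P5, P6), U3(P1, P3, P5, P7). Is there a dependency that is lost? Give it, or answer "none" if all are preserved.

Check P3 → P2: no single fragment contains all of {P2, P3}, and the restricted closure of {P3} across the fragments never reaches {P2}.
P6 → P3, P4 is preserved.
P4 → P1 is preserved.
P1 → P5, P6 is preserved.

P3 → P2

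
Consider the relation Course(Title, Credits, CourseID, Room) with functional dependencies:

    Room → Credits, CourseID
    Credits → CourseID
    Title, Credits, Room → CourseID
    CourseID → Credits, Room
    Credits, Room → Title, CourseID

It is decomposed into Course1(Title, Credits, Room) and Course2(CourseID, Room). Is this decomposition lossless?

Yes

Common attributes: Course1 ∩ Course2 = {Room}.
Closure of {Room}: Room → Credits, CourseID applies, adding Credits, CourseID; Credits, Room → Title, CourseID applies, adding Title. So (Room)⁺ = {Title, Credits, CourseID, Room}.
This closure contains every attribute of Course1, so Course1 ∩ Course2 → Course1. The join is lossless.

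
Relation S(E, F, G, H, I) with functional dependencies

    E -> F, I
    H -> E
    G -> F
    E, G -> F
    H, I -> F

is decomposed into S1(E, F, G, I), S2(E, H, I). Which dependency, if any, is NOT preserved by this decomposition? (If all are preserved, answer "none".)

none

E → F, I lies within S1.
H → E lies within S2.
G → F lies within S1.
E, G → F lies within S1.
H, I → F: restricted closure across fragments reaches F.
Every dependency is enforceable on the fragments, so the decomposition is dependency-preserving.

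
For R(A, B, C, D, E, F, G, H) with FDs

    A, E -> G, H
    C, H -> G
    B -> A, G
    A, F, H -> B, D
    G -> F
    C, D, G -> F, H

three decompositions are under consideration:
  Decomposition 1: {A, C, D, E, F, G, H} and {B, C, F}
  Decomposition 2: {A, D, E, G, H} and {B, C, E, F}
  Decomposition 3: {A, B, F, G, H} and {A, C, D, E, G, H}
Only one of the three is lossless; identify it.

Decomposition 1: common = {C, F}, closure = {C, F} → lossy.
Decomposition 2: common = {E}, closure = {E} → lossy.
Decomposition 3: common = {A, G, H}, closure = {A, B, D, F, G, H} → lossless.

Decomposition 3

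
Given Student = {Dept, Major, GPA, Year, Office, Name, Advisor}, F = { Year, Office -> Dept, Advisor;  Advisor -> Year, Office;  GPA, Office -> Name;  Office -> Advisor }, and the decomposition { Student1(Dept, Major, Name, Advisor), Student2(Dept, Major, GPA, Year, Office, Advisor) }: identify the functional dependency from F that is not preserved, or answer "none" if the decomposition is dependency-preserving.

GPA, Office -> Name

Check GPA, Office → Name: no single fragment contains all of {GPA, Office, Name}, and the restricted closure of {GPA, Office} across the fragments never reaches {Name}.
Year, Office → Dept, Advisor is preserved.
Advisor → Year, Office is preserved.
Office → Advisor is preserved.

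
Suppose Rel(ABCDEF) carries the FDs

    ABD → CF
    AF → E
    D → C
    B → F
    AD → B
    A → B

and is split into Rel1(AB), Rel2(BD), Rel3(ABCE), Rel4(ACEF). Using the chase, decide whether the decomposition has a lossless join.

Chase test. Columns are ABCDEF; row i has aⱼ where attribute j ∈ Reli, else bᵢⱼ.
Initial tableau (one row per fragment):
  row 1: a1 a2 b13 b14 b15 b16
  row 2: b21 a2 b23 a4 b25 b26
  row 3: a1 a2 a3 b34 a5 b36
  row 4: a1 b42 a3 b44 a5 a6
Rows 1 and 2 agree on B; apply B→F and equate their F entries.
Rows 1 and 3 agree on B; apply B→F and equate their F entries.
Rows 1 and 4 agree on A; apply A→B and equate their B entries.
Rows 1 and 3 agree on AF; apply AF→E and equate their E entries.
Rows 1 and 4 agree on B; apply B→F and equate their F entries.
No row becomes fully distinguished — the join is lossy.

No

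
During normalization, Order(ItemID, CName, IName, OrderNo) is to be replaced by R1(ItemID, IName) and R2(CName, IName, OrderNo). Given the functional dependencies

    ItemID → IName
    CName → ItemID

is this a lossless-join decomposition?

Common attributes: R1 ∩ R2 = {IName}.
No dependency enlarges {IName}, so (IName)⁺ = {IName}.
The closure contains neither all of R1 = {ItemID, IName} nor all of R2 = {CName, IName, OrderNo}, so the common attributes are not a superkey of either fragment. The join is lossy.

No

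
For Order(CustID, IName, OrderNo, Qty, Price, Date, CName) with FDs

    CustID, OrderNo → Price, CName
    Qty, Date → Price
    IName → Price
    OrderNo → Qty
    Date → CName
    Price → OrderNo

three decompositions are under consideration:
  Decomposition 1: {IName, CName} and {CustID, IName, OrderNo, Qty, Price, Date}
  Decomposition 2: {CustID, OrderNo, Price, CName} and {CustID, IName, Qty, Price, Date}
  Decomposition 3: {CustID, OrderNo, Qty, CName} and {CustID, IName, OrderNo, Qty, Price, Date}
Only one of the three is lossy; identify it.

Decomposition 1

Decomposition 1: common = {IName}, closure = {IName, OrderNo, Qty, Price} → lossy.
Decomposition 2: common = {CustID, Price}, closure = {CustID, OrderNo, Qty, Price, CName} → lossless.
Decomposition 3: common = {CustID, OrderNo, Qty}, closure = {CustID, OrderNo, Qty, Price, CName} → lossless.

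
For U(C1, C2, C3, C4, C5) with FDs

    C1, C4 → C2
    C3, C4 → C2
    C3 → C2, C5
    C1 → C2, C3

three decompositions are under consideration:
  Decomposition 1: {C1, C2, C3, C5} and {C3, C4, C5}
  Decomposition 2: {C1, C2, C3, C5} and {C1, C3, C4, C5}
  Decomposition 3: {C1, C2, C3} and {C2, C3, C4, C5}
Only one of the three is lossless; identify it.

Decomposition 2

Decomposition 1: common = {C3, C5}, closure = {C2, C3, C5} → lossy.
Decomposition 2: common = {C1, C3, C5}, closure = {C1, C2, C3, C5} → lossless.
Decomposition 3: common = {C2, C3}, closure = {C2, C3, C5} → lossy.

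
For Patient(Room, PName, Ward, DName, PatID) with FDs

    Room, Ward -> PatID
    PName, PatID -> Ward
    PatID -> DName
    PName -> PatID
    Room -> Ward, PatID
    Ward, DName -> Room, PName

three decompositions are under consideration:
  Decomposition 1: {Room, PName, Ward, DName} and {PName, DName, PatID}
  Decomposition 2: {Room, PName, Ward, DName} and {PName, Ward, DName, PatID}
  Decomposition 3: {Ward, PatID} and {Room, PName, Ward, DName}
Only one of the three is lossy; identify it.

Decomposition 3

Decomposition 1: common = {PName, DName}, closure = {Room, PName, Ward, DName, PatID} → lossless.
Decomposition 2: common = {PName, Ward, DName}, closure = {Room, PName, Ward, DName, PatID} → lossless.
Decomposition 3: common = {Ward}, closure = {Ward} → lossy.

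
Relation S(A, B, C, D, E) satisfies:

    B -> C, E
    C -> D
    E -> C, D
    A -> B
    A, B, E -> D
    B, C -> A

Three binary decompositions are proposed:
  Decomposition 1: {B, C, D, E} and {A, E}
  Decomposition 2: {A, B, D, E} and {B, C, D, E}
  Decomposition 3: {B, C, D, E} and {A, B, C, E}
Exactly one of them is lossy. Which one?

Decomposition 1: common = {E}, closure = {C, D, E} → lossy.
Decomposition 2: common = {B, D, E}, closure = {A, B, C, D, E} → lossless.
Decomposition 3: common = {B, C, E}, closure = {A, B, C, D, E} → lossless.

Decomposition 1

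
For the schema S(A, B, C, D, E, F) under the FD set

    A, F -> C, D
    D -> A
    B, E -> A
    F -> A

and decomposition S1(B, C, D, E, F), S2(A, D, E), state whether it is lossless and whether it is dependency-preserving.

Lossless test: (D, E)⁺ = {A, D, E}, which contains all of one fragment — lossless.
Dependency preservation: the restricted closure of {B, E} across the fragments never reaches {A}, so B, E → A cannot be enforced without a join — not preserved.

lossless but not dependency-preserving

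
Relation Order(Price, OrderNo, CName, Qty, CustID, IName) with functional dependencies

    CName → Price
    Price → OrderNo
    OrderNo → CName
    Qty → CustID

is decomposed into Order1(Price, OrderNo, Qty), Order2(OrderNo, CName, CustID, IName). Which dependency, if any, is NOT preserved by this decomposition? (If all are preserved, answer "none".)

Check Qty → CustID: no single fragment contains all of {Qty, CustID}, and the restricted closure of {Qty} across the fragments never reaches {CustID}.
CName → Price is preserved.
Price → OrderNo is preserved.
OrderNo → CName is preserved.

Qty → CustID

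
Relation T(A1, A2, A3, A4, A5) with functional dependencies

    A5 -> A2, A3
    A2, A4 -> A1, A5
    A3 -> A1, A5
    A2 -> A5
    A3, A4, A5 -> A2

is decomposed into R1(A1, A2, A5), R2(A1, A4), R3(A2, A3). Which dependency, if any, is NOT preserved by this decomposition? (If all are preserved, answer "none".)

A5 → A2, A3: restricted closure across fragments reaches A2, A3.
A2, A4 → A1, A5: restricted closure across fragments reaches A1, A5.
A3 → A1, A5: restricted closure across fragments reaches A1, A5.
A2 → A5 lies within R1.
A3, A4, A5 → A2: restricted closure across fragments reaches A2.
Every dependency is enforceable on the fragments, so the decomposition is dependency-preserving.

none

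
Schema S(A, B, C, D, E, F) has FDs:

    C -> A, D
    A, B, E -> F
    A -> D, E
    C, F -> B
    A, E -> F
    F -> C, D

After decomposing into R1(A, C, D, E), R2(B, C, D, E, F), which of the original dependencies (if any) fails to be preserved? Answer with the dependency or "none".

none

C → A, D lies within R1.
A, B, E → F: restricted closure across fragments reaches F.
A → D, E lies within R1.
C, F → B lies within R2.
A, E → F: restricted closure across fragments reaches F.
F → C, D lies within R2.
Every dependency is enforceable on the fragments, so the decomposition is dependency-preserving.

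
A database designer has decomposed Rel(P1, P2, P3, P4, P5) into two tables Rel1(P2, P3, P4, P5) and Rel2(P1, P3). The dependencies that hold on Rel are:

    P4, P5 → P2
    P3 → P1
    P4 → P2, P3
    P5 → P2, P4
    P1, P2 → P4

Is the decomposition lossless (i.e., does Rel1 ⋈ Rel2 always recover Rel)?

Yes

Common attributes: Rel1 ∩ Rel2 = {P3}.
Closure of {P3}: P3 → P1 applies, adding P1. So (P3)⁺ = {P1, P3}.
This closure contains every attribute of Rel2, so Rel1 ∩ Rel2 → Rel2. The join is lossless.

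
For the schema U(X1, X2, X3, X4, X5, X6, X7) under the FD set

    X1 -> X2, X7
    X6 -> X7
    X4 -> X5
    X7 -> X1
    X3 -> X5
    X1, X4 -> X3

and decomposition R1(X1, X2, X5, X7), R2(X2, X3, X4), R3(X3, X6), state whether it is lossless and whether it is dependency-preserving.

Lossless test (chase): Rows 2 and 3 agree on X3; apply X3→X5 and equate their X5 entries. No row becomes fully distinguished — the join is lossy.
Dependency preservation: the restricted closure of {X6} across the fragments never reaches {X7}, so X6 → X7 cannot be enforced without a join — not preserved.

lossy and not dependency-preserving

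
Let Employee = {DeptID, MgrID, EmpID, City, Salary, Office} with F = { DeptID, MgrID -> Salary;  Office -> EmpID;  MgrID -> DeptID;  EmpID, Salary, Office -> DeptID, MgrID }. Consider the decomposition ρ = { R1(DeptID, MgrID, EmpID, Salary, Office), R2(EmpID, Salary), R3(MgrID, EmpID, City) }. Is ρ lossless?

No

Chase test. Columns are DeptID, MgrID, EmpID, City, Salary, Office; row i has aⱼ where attribute j ∈ Ri, else bᵢⱼ.
Initial tableau (one row per fragment):
  row 1: a1 a2 a3 b14 a5 a6
  row 2: b21 b22 a3 b24 a5 b26
  row 3: b31 a2 a3 a4 b35 b36
Rows 1 and 3 agree on MgrID; apply MgrID→DeptID and equate their DeptID entries.
Rows 1 and 3 agree on DeptID, MgrID; apply DeptID, MgrID→Salary and equate their Salary entries.
No row becomes fully distinguished — the join is lossy.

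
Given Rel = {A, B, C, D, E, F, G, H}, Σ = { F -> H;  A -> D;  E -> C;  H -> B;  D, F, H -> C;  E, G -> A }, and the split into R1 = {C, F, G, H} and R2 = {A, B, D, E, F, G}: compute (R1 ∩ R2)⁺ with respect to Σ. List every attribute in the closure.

R1 ∩ R2 = {F, G}.
F → H applies, adding H
H → B applies, adding B
Closure: {B, F, G, H}.

B, F, G, H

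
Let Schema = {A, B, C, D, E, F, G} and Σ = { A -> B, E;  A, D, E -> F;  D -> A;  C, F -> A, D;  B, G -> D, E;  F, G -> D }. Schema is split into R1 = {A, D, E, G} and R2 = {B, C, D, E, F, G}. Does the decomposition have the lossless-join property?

Common attributes: R1 ∩ R2 = {D, E, G}.
Closure of {D, E, G}: D → A applies, adding A; A → B, E applies, adding B; A, D, E → F applies, adding F. So (D, E, G)⁺ = {A, B, D, E, F, G}.
This closure contains every attribute of R1, so R1 ∩ R2 → R1. The join is lossless.

Yes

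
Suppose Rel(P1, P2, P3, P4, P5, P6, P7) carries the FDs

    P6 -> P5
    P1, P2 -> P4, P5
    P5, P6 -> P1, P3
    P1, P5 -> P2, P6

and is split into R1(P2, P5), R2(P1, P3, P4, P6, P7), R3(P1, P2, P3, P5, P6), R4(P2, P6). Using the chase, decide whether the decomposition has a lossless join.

Chase test. Columns are P1, P2, P3, P4, P5, P6, P7; row i has aⱼ where attribute j ∈ Ri, else bᵢⱼ.
Initial tableau (one row per fragment):
  row 1: b11 a2 b13 b14 a5 b16 b17
  row 2: a1 b22 a3 a4 b25 a6 a7
  row 3: a1 a2 a3 b34 a5 a6 b37
  row 4: b41 a2 b43 b44 b45 a6 b47
Rows 2 and 3 agree on P6; apply P6→P5 and equate their P5 entries.
Rows 2 and 4 agree on P6; apply P6→P5 and equate their P5 entries.
Rows 2 and 4 agree on P5, P6; apply P5, P6→P1, P3 and equate their P1, P3 entries.
Rows 2 and 3 agree on P1, P5; apply P1, P5→P2, P6 and equate their P2, P6 entries.
Rows 2 and 3 agree on P1, P2; apply P1, P2→P4, P5 and equate their P4, P5 entries.
Rows 2 and 4 agree on P1, P2; apply P1, P2→P4, P5 and equate their P4, P5 entries.
Row 2 is now all distinguished symbols — the join is lossless.

Yes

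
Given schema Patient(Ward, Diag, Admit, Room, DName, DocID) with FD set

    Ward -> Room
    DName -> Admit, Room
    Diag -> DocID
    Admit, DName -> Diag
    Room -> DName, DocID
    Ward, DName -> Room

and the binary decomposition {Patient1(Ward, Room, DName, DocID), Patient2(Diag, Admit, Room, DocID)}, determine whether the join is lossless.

Yes

Common attributes: Patient1 ∩ Patient2 = {Room, DocID}.
Closure of {Room, DocID}: Room → DName, DocID applies, adding DName; DName → Admit, Room applies, adding Admit; Admit, DName → Diag applies, adding Diag. So (Room, DocID)⁺ = {Diag, Admit, Room, DName, DocID}.
This closure contains every attribute of Patient2, so Patient1 ∩ Patient2 → Patient2. The join is lossless.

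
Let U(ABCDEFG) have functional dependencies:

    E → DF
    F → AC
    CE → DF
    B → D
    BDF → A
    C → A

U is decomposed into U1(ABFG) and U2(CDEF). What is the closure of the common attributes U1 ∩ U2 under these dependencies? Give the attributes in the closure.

ACF

U1 ∩ U2 = {F}.
F → AC applies, adding AC
Closure: {ACF}.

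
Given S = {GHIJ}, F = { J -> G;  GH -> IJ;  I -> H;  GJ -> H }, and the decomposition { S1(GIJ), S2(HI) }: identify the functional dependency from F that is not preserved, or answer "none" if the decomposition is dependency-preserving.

GH -> IJ

Check GH → IJ: no single fragment contains all of {GHIJ}, and the restricted closure of {GH} across the fragments never reaches {IJ}.
J → G is preserved.
I → H is preserved.
GJ → H is preserved.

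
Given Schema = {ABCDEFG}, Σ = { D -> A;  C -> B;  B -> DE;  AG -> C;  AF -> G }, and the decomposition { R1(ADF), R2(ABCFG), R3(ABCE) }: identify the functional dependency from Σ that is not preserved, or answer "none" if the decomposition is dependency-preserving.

Check B → DE: no single fragment contains all of {BDE}, and the restricted closure of {B} across the fragments never reaches {DE}.
D → A is preserved.
C → B is preserved.
AG → C is preserved.
AF → G is preserved.

B -> DE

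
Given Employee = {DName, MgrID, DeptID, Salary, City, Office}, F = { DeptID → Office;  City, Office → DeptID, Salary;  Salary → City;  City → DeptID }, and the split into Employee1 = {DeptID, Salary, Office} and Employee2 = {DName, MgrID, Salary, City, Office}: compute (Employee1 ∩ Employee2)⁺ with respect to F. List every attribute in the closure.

DeptID, Salary, City, Office

Employee1 ∩ Employee2 = {Salary, Office}.
Salary → City applies, adding City
City → DeptID applies, adding DeptID
Closure: {DeptID, Salary, City, Office}.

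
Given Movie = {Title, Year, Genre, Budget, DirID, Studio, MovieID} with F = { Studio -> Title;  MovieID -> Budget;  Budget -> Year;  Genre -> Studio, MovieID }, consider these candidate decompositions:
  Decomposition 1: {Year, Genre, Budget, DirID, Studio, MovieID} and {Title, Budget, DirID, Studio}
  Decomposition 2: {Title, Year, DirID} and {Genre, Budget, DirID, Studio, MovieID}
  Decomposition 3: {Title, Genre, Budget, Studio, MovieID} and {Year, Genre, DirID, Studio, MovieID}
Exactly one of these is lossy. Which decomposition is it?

Decomposition 2

Decomposition 1: common = {Budget, DirID, Studio}, closure = {Title, Year, Budget, DirID, Studio} → lossless.
Decomposition 2: common = {DirID}, closure = {DirID} → lossy.
Decomposition 3: common = {Genre, Studio, MovieID}, closure = {Title, Year, Genre, Budget, Studio, MovieID} → lossless.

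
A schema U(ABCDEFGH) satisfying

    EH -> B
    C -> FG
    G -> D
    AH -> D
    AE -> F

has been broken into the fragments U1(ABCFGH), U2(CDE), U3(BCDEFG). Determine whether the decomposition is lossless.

Chase test. Columns are ABCDEFGH; row i has aⱼ where attribute j ∈ Ui, else bᵢⱼ.
Initial tableau (one row per fragment):
  row 1: a1 a2 a3 b14 b15 a6 a7 a8
  row 2: b21 b22 a3 a4 a5 b26 b27 b28
  row 3: b31 a2 a3 a4 a5 a6 a7 b38
Rows 1 and 2 agree on C; apply C→FG and equate their FG entries.
Rows 1 and 2 agree on G; apply G→D and equate their D entries.
No row becomes fully distinguished — the join is lossy.

No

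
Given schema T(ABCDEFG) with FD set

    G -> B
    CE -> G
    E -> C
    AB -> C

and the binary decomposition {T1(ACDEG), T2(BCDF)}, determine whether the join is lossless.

Common attributes: T1 ∩ T2 = {CD}.
No dependency enlarges {CD}, so (CD)⁺ = {CD}.
The closure contains neither all of T1 = {ACDEG} nor all of T2 = {BCDF}, so the common attributes are not a superkey of either fragment. The join is lossy.

No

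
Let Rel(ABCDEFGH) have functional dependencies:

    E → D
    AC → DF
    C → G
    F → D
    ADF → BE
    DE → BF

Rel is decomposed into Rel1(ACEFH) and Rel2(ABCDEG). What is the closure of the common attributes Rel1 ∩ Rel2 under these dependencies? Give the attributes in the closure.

ABCDEFG

Rel1 ∩ Rel2 = {ACE}.
E → D applies, adding D
AC → DF applies, adding F
C → G applies, adding G
ADF → BE applies, adding B
Closure: {ABCDEFG}.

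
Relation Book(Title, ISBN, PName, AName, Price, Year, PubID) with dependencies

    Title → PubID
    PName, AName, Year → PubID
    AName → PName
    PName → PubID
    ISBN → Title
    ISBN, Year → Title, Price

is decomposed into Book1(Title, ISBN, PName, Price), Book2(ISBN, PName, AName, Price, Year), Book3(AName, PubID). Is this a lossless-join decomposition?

Yes

Chase test. Columns are Title, ISBN, PName, AName, Price, Year, PubID; row i has aⱼ where attribute j ∈ Booki, else bᵢⱼ.
Initial tableau (one row per fragment):
  row 1: a1 a2 a3 b14 a5 b16 b17
  row 2: b21 a2 a3 a4 a5 a6 b27
  row 3: b31 b32 b33 a4 b35 b36 a7
Rows 2 and 3 agree on AName; apply AName→PName and equate their PName entries.
Rows 1 and 2 agree on PName; apply PName→PubID and equate their PubID entries.
Rows 1 and 3 agree on PName; apply PName→PubID and equate their PubID entries.
Rows 1 and 2 agree on ISBN; apply ISBN→Title and equate their Title entries.
Row 2 is now all distinguished symbols — the join is lossless.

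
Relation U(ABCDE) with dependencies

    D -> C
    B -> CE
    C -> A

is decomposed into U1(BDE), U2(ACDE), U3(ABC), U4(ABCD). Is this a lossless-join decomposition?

Yes

Chase test. Columns are ABCDE; row i has aⱼ where attribute j ∈ Ui, else bᵢⱼ.
Initial tableau (one row per fragment):
  row 1: b11 a2 b13 a4 a5
  row 2: a1 b22 a3 a4 a5
  row 3: a1 a2 a3 b34 b35
  row 4: a1 a2 a3 a4 b45
Rows 1 and 2 agree on D; apply D→C and equate their C entries.
Rows 1 and 3 agree on B; apply B→CE and equate their CE entries.
Rows 1 and 4 agree on B; apply B→CE and equate their CE entries.
Rows 1 and 2 agree on C; apply C→A and equate their A entries.
Row 1 is now all distinguished symbols — the join is lossless.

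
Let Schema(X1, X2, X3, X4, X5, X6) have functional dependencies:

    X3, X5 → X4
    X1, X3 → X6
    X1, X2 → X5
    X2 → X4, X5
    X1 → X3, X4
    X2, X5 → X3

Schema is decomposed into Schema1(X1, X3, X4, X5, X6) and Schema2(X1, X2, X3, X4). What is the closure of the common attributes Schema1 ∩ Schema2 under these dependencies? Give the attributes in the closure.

X1, X3, X4, X6

Schema1 ∩ Schema2 = {X1, X3, X4}.
X1, X3 → X6 applies, adding X6
Closure: {X1, X3, X4, X6}.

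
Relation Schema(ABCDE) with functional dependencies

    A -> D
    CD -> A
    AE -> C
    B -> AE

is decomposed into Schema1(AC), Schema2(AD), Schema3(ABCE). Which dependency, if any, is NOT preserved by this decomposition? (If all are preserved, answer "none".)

Check CD → A: no single fragment contains all of {ACD}, and the restricted closure of {CD} across the fragments never reaches {A}.
A → D is preserved.
AE → C is preserved.
B → AE is preserved.

CD -> A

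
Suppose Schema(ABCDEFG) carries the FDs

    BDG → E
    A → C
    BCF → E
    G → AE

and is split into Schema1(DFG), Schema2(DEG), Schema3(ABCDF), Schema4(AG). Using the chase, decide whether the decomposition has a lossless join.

No

Chase test. Columns are ABCDEFG; row i has aⱼ where attribute j ∈ Schemai, else bᵢⱼ.
Initial tableau (one row per fragment):
  row 1: b11 b12 b13 a4 b15 a6 a7
  row 2: b21 b22 b23 a4 a5 b26 a7
  row 3: a1 a2 a3 a4 b35 a6 b37
  row 4: a1 b42 b43 b44 b45 b46 a7
Rows 3 and 4 agree on A; apply A→C and equate their C entries.
Rows 1 and 2 agree on G; apply G→AE and equate their AE entries.
Rows 1 and 4 agree on G; apply G→AE and equate their AE entries.
Rows 1 and 2 agree on A; apply A→C and equate their C entries.
Rows 1 and 3 agree on A; apply A→C and equate their C entries.
No row becomes fully distinguished — the join is lossy.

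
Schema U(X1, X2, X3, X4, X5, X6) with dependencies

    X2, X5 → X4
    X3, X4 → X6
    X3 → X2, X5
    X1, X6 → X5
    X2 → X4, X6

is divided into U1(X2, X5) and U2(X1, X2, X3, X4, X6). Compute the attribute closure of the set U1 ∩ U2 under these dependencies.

U1 ∩ U2 = {X2}.
X2 → X4, X6 applies, adding X4, X6
Closure: {X2, X4, X6}.

X2, X4, X6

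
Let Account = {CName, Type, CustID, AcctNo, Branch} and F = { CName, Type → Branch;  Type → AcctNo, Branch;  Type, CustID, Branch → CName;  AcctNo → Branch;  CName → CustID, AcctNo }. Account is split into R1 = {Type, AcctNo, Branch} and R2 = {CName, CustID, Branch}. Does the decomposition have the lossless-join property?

No

Common attributes: R1 ∩ R2 = {Branch}.
No dependency enlarges {Branch}, so (Branch)⁺ = {Branch}.
The closure contains neither all of R1 = {Type, AcctNo, Branch} nor all of R2 = {CName, CustID, Branch}, so the common attributes are not a superkey of either fragment. The join is lossy.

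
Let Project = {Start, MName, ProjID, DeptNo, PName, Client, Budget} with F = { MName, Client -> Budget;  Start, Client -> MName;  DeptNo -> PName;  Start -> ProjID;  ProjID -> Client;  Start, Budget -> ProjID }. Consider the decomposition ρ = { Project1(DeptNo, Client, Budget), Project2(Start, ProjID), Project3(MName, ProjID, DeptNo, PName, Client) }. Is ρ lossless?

Chase test. Columns are Start, MName, ProjID, DeptNo, PName, Client, Budget; row i has aⱼ where attribute j ∈ Projecti, else bᵢⱼ.
Initial tableau (one row per fragment):
  row 1: b11 b12 b13 a4 b15 a6 a7
  row 2: a1 b22 a3 b24 b25 b26 b27
  row 3: b31 a2 a3 a4 a5 a6 b37
Rows 1 and 3 agree on DeptNo; apply DeptNo→PName and equate their PName entries.
Rows 2 and 3 agree on ProjID; apply ProjID→Client and equate their Client entries.
No row becomes fully distinguished — the join is lossy.

No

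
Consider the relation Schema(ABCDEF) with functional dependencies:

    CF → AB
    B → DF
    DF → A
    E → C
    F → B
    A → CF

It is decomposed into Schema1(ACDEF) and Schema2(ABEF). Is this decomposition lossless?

Yes

Common attributes: Schema1 ∩ Schema2 = {AEF}.
Closure of {AEF}: E → C applies, adding C; F → B applies, adding B; B → DF applies, adding D. So (AEF)⁺ = {ABCDEF}.
This closure contains every attribute of Schema1, so Schema1 ∩ Schema2 → Schema1. The join is lossless.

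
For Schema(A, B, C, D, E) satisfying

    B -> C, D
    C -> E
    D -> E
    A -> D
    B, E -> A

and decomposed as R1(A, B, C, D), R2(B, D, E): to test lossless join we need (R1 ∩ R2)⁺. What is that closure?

A, B, C, D, E

R1 ∩ R2 = {B, D}.
B → C, D applies, adding C
C → E applies, adding E
B, E → A applies, adding A
Closure: {A, B, C, D, E}.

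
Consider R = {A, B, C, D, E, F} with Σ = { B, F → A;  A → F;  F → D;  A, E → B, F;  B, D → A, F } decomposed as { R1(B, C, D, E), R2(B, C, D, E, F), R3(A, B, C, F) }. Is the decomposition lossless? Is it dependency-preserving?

lossless but not dependency-preserving

Lossless test (chase): Rows 2 and 3 agree on B, F; apply B, F→A and equate their A entries. Rows 2 and 3 agree on F; apply F→D and equate their D entries. Rows 1 and 2 agree on B, D; apply B, D→A, F and equate their A, F entries. Row 1 is now all distinguished symbols — the join is lossless.
Dependency preservation: the restricted closure of {A, E} across the fragments never reaches {B, F}, so A, E → B, F cannot be enforced without a join — not preserved.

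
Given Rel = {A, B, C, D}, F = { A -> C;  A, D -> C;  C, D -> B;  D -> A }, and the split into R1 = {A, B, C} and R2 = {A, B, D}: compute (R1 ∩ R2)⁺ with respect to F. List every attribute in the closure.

R1 ∩ R2 = {A, B}.
A → C applies, adding C
Closure: {A, B, C}.

A, B, C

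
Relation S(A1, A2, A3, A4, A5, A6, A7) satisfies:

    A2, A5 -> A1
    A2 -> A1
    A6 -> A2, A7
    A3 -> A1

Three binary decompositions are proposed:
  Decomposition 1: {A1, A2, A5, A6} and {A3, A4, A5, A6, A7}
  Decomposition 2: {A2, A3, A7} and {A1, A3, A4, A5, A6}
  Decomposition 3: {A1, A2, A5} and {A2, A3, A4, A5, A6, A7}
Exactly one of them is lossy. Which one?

Decomposition 1: common = {A5, A6}, closure = {A1, A2, A5, A6, A7} → lossless.
Decomposition 2: common = {A3}, closure = {A1, A3} → lossy.
Decomposition 3: common = {A2, A5}, closure = {A1, A2, A5} → lossless.

Decomposition 2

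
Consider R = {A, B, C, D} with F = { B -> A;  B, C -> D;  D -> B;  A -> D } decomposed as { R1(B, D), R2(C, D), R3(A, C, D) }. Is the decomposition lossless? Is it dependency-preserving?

Lossless test (chase): Rows 1 and 2 agree on D; apply D→B and equate their B entries. Rows 1 and 3 agree on D; apply D→B and equate their B entries. Rows 1 and 2 agree on B; apply B→A and equate their A entries. Rows 1 and 3 agree on B; apply B→A and equate their A entries. Row 2 is now all distinguished symbols — the join is lossless.
Dependency preservation: B → A; B, C → D are not contained in any single fragment, but the restricted closure of each left-hand side across the fragments still reaches the right-hand side; the remaining FDs each lie inside some fragment. All dependencies are preserved.

lossless and dependency-preserving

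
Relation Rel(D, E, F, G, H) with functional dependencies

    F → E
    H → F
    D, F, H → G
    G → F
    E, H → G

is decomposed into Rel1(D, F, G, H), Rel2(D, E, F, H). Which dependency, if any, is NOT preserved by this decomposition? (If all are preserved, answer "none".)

F → E lies within Rel2.
H → F lies within Rel1.
D, F, H → G lies within Rel1.
G → F lies within Rel1.
E, H → G: restricted closure across fragments reaches G.
Every dependency is enforceable on the fragments, so the decomposition is dependency-preserving.

none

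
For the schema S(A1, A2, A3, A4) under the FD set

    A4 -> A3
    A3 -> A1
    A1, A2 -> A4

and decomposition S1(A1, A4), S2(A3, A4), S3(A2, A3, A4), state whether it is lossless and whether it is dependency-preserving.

lossless but not dependency-preserving

Lossless test (chase): Rows 1 and 2 agree on A4; apply A4→A3 and equate their A3 entries. Rows 1 and 2 agree on A3; apply A3→A1 and equate their A1 entries. Rows 1 and 3 agree on A3; apply A3→A1 and equate their A1 entries. Row 3 is now all distinguished symbols — the join is lossless.
Dependency preservation: the restricted closure of {A3} across the fragments never reaches {A1}, so A3 → A1 cannot be enforced without a join — not preserved.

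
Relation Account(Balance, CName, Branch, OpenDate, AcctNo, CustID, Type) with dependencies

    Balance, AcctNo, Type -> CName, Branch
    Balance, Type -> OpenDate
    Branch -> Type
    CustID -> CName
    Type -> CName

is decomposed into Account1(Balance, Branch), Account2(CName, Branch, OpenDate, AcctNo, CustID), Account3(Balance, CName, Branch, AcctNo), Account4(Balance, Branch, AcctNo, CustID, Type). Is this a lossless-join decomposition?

No

Chase test. Columns are Balance, CName, Branch, OpenDate, AcctNo, CustID, Type; row i has aⱼ where attribute j ∈ Accounti, else bᵢⱼ.
Initial tableau (one row per fragment):
  row 1: a1 b12 a3 b14 b15 b16 b17
  row 2: b21 a2 a3 a4 a5 a6 b27
  row 3: a1 a2 a3 b34 a5 b36 b37
  row 4: a1 b42 a3 b44 a5 a6 a7
Rows 1 and 2 agree on Branch; apply Branch→Type and equate their Type entries.
Rows 1 and 3 agree on Branch; apply Branch→Type and equate their Type entries.
Rows 1 and 4 agree on Branch; apply Branch→Type and equate their Type entries.
Rows 2 and 4 agree on CustID; apply CustID→CName and equate their CName entries.
Rows 1 and 2 agree on Type; apply Type→CName and equate their CName entries.
Rows 1 and 3 agree on Balance, Type; apply Balance, Type→OpenDate and equate their OpenDate entries.
Rows 1 and 4 agree on Balance, Type; apply Balance, Type→OpenDate and equate their OpenDate entries.
No row becomes fully distinguished — the join is lossy.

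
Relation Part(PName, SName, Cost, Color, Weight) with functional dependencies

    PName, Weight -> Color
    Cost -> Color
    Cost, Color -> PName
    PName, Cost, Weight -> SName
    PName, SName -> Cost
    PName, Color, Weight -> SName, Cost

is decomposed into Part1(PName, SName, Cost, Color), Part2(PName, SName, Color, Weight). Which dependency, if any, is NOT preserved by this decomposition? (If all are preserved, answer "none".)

none

PName, Weight → Color lies within Part2.
Cost → Color lies within Part1.
Cost, Color → PName lies within Part1.
PName, Cost, Weight → SName: restricted closure across fragments reaches SName.
PName, SName → Cost lies within Part1.
PName, Color, Weight → SName, Cost: restricted closure across fragments reaches SName, Cost.
Every dependency is enforceable on the fragments, so the decomposition is dependency-preserving.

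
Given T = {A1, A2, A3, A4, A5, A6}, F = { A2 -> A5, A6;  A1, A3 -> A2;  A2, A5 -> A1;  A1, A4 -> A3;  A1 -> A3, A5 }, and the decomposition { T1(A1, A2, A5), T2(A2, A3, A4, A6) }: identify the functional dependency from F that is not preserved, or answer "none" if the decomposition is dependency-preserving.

A2 → A5, A6: restricted closure across fragments reaches A5, A6.
A1, A3 → A2: restricted closure across fragments reaches A2.
A2, A5 → A1 lies within T1.
A1, A4 → A3: restricted closure across fragments reaches A3.
A1 → A3, A5: restricted closure across fragments reaches A3, A5.
Every dependency is enforceable on the fragments, so the decomposition is dependency-preserving.

none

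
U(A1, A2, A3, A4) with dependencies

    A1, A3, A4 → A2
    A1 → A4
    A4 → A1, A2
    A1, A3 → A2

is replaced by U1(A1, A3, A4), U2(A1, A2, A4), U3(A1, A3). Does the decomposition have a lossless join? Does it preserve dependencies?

Lossless test (chase): Rows 1 and 3 agree on A1; apply A1→A4 and equate their A4 entries. Rows 1 and 2 agree on A4; apply A4→A1, A2 and equate their A1, A2 entries. Rows 1 and 3 agree on A4; apply A4→A1, A2 and equate their A1, A2 entries. Row 1 is now all distinguished symbols — the join is lossless.
Dependency preservation: A1, A3, A4 → A2; A1, A3 → A2 are not contained in any single fragment, but the restricted closure of each left-hand side across the fragments still reaches the right-hand side; the remaining FDs each lie inside some fragment. All dependencies are preserved.

lossless and dependency-preserving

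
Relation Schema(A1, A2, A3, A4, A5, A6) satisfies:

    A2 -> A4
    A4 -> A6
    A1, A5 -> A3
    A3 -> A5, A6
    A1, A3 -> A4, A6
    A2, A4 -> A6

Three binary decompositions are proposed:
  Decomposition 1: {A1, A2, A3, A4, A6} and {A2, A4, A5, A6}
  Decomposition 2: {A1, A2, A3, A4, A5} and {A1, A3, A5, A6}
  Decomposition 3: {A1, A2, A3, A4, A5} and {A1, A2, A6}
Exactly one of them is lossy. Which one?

Decomposition 1: common = {A2, A4, A6}, closure = {A2, A4, A6} → lossy.
Decomposition 2: common = {A1, A3, A5}, closure = {A1, A3, A4, A5, A6} → lossless.
Decomposition 3: common = {A1, A2}, closure = {A1, A2, A4, A6} → lossless.

Decomposition 1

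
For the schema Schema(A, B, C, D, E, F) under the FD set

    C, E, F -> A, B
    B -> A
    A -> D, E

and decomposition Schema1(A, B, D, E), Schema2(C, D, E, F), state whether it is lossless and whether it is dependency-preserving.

Lossless test: (D, E)⁺ = {D, E}, which is a superkey of neither fragment — lossy.
Dependency preservation: the restricted closure of {C, E, F} across the fragments never reaches {A, B}, so C, E, F → A, B cannot be enforced without a join — not preserved.

lossy and not dependency-preserving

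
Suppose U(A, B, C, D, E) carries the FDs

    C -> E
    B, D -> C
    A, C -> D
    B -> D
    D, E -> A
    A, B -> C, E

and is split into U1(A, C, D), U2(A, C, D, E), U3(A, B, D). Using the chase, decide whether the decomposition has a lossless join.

Chase test. Columns are A, B, C, D, E; row i has aⱼ where attribute j ∈ Ui, else bᵢⱼ.
Initial tableau (one row per fragment):
  row 1: a1 b12 a3 a4 b15
  row 2: a1 b22 a3 a4 a5
  row 3: a1 a2 b33 a4 b35
Rows 1 and 2 agree on C; apply C→E and equate their E entries.
No row becomes fully distinguished — the join is lossy.

No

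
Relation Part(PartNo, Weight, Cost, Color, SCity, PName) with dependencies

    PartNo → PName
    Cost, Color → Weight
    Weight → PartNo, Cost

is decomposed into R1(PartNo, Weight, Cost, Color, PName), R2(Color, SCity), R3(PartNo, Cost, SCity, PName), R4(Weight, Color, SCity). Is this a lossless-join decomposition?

Yes

Chase test. Columns are PartNo, Weight, Cost, Color, SCity, PName; row i has aⱼ where attribute j ∈ Ri, else bᵢⱼ.
Initial tableau (one row per fragment):
  row 1: a1 a2 a3 a4 b15 a6
  row 2: b21 b22 b23 a4 a5 b26
  row 3: a1 b32 a3 b34 a5 a6
  row 4: b41 a2 b43 a4 a5 b46
Rows 1 and 4 agree on Weight; apply Weight→PartNo, Cost and equate their PartNo, Cost entries.
Rows 1 and 4 agree on PartNo; apply PartNo→PName and equate their PName entries.
Row 4 is now all distinguished symbols — the join is lossless.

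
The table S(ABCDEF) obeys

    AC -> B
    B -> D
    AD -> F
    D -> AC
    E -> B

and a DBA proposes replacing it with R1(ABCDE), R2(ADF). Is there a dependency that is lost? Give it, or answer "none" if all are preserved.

none

AC → B lies within R1.
B → D lies within R1.
AD → F lies within R2.
D → AC lies within R1.
E → B lies within R1.
Every dependency is enforceable on the fragments, so the decomposition is dependency-preserving.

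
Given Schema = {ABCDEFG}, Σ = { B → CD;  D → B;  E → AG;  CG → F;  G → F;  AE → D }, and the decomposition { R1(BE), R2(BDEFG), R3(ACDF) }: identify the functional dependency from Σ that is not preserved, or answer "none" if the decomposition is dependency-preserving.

Check E → AG: no single fragment contains all of {AEG}, and the restricted closure of {E} across the fragments never reaches {AG}.
B → CD is preserved.
D → B is preserved.
CG → F is preserved.
G → F is preserved.
AE → D is preserved.

E → AG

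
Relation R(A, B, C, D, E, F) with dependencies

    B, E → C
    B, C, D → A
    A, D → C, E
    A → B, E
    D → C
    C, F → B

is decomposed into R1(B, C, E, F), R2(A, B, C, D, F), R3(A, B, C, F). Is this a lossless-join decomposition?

No

Chase test. Columns are A, B, C, D, E, F; row i has aⱼ where attribute j ∈ Ri, else bᵢⱼ.
Initial tableau (one row per fragment):
  row 1: b11 a2 a3 b14 a5 a6
  row 2: a1 a2 a3 a4 b25 a6
  row 3: a1 a2 a3 b34 b35 a6
Rows 2 and 3 agree on A; apply A→B, E and equate their B, E entries.
No row becomes fully distinguished — the join is lossy.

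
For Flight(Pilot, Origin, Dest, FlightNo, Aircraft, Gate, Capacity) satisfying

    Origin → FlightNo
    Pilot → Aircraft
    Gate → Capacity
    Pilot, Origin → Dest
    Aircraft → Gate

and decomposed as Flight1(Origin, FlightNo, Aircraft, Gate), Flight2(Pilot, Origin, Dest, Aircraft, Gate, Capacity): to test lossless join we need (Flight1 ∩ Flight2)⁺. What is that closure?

Flight1 ∩ Flight2 = {Origin, Aircraft, Gate}.
Origin → FlightNo applies, adding FlightNo
Gate → Capacity applies, adding Capacity
Closure: {Origin, FlightNo, Aircraft, Gate, Capacity}.

Origin, FlightNo, Aircraft, Gate, Capacity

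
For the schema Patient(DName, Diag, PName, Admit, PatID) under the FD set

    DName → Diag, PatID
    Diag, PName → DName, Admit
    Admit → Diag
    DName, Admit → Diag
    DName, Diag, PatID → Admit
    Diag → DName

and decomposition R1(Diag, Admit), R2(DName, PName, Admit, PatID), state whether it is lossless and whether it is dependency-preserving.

Lossless test: (Admit)⁺ = {DName, Diag, Admit, PatID}, which contains all of one fragment — lossless.
Dependency preservation: DName → Diag, PatID; Diag, PName → DName, Admit; DName, Admit → Diag; DName, Diag, PatID → Admit; Diag → DName are not contained in any single fragment, but the restricted closure of each left-hand side across the fragments still reaches the right-hand side; the remaining FDs each lie inside some fragment. All dependencies are preserved.

lossless and dependency-preserving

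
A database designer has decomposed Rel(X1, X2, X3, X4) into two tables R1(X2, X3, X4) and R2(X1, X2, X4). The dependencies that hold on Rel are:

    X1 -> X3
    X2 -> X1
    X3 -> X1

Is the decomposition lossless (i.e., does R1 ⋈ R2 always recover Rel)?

Common attributes: R1 ∩ R2 = {X2, X4}.
Closure of {X2, X4}: X2 → X1 applies, adding X1; X1 → X3 applies, adding X3. So (X2, X4)⁺ = {X1, X2, X3, X4}.
This closure contains every attribute of R1, so R1 ∩ R2 → R1. The join is lossless.

Yes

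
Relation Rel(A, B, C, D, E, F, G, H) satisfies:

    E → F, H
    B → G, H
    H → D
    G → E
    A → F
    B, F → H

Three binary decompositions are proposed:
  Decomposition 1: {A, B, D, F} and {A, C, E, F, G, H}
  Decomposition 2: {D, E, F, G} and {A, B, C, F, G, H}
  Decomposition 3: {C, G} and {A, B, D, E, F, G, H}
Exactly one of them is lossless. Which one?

Decomposition 2

Decomposition 1: common = {A, F}, closure = {A, F} → lossy.
Decomposition 2: common = {F, G}, closure = {D, E, F, G, H} → lossless.
Decomposition 3: common = {G}, closure = {D, E, F, G, H} → lossy.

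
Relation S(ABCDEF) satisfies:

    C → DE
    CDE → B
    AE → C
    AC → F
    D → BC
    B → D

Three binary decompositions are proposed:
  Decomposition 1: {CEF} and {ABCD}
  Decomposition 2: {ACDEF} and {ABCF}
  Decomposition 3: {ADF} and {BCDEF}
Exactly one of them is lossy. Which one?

Decomposition 1

Decomposition 1: common = {C}, closure = {BCDE} → lossy.
Decomposition 2: common = {ACF}, closure = {ABCDEF} → lossless.
Decomposition 3: common = {DF}, closure = {BCDEF} → lossless.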